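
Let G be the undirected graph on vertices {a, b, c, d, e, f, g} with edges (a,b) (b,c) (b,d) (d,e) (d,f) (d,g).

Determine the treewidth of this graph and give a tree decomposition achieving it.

Each bag holds 2 vertices, so the decomposition has width 1, which upper-bounds the treewidth. Any graph with an edge has treewidth ≥ 1, and G has the edge c–b. Therefore the treewidth is 1.

Treewidth 1.
One optimal decomposition is:
Bags: B1 = {b, c}  B2 = {b, d}  B3 = {a, b}  B4 = {d, f}  B5 = {d, e}  B6 = {d, g}
Tree: B1–B2, B2–B3, B2–B4, B4–B5, B5–B6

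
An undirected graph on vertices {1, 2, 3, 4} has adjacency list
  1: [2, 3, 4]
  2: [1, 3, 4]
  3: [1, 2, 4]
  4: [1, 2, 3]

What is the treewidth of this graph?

3

A width-3 tree decomposition is:
Bags: B1 = {1, 2, 3, 4}
Tree: (single bag)
A single bag containing all 4 vertices is trivially a valid decomposition of width 3. On the other hand G contains the 4-clique {1, 2, 3, 4}. A clique must lie in a single bag of any decomposition, so no decomposition can have width below 3. Combining the bounds, tw(G) = 3.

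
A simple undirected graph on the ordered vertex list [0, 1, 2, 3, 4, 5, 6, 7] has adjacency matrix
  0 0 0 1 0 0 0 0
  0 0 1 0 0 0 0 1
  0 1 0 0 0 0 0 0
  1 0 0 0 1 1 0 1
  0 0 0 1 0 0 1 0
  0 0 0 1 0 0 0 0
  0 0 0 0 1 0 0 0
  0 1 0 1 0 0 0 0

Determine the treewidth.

1

A width-1 tree decomposition is:
Bags: B1 = {3, 7}  B2 = {3, 5}  B3 = {0, 3}  B4 = {3, 4}  B5 = {1, 7}  B6 = {1, 2}  B7 = {4, 6}
Tree: B1–B2, B1–B3, B3–B4, B1–B5, B5–B6, B4–B7
Every bag has size at most 2, so the width is 2 − 1 = 1 and tw(G) ≤ 1. Any graph with an edge has treewidth ≥ 1, and G has the edge 3–7. The upper and lower bounds meet at 1, so that is the treewidth.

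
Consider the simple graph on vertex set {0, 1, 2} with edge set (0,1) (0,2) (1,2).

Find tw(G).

2

A width-2 tree decomposition is:
Bags: B1 = {0, 1, 2}
Tree: (single bag)
A single bag containing all 3 vertices is trivially a valid decomposition of width 2. On the other hand G contains the 3-clique {0, 1, 2}. A clique must lie in a single bag of any decomposition, so no decomposition can have width below 2. Therefore the treewidth is 2.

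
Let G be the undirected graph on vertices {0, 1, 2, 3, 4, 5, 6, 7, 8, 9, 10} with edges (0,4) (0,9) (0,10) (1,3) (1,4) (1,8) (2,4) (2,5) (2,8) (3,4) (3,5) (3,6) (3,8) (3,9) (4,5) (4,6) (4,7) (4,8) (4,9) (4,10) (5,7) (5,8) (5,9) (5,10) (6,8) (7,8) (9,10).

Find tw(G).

A width-3 tree decomposition is:
Bags: B1 = {2, 4, 5, 8}  B2 = {3, 4, 5, 8}  B3 = {3, 4, 5, 9}  B4 = {4, 5, 7, 8}  B5 = {1, 3, 4, 8}  B6 = {4, 5, 9, 10}  B7 = {3, 4, 6, 8}  B8 = {0, 4, 9, 10}
Tree: B1–B2, B2–B3, B1–B4, B2–B5, B3–B6, B5–B7, B6–B8
The largest bag has 4 vertices, giving width 3; this decomposition certifies tw(G) ≤ 3. Conversely, {0, 4, 9, 10} is a clique of size 4, and the vertices of any clique must share a bag in every tree decomposition; so some bag has ≥ 4 vertices and tw(G) ≥ 3. Hence tw(G) = 3 exactly.

3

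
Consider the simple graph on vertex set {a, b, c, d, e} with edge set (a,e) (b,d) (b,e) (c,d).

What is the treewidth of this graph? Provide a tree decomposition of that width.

Every bag has size at most 2, so the width is 2 − 1 = 1 and tw(G) ≤ 1. Any graph with an edge has treewidth ≥ 1, and G has the edge a–e. Therefore the treewidth is 1.

Treewidth 1.
One such decomposition:
Bags: B1 = {a, e}  B2 = {b, e}  B3 = {b, d}  B4 = {c, d}
Tree: B1–B2, B2–B3, B3–B4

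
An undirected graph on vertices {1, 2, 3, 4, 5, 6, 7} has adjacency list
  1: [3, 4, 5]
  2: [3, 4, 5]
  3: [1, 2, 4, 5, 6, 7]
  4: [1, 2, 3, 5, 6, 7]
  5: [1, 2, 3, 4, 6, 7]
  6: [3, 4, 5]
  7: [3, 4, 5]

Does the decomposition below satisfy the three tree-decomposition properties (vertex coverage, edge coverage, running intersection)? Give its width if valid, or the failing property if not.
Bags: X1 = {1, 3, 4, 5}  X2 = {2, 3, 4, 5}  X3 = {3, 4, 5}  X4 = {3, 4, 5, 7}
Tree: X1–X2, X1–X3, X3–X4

A tree decomposition must satisfy three properties: every vertex lies in some bag; for every edge, both endpoints lie together in some bag; and for every vertex, the bags containing it form a connected subtree. Here vertex 6 appears in no bag, so the decomposition is invalid.

No — vertex 6 appears in no bag.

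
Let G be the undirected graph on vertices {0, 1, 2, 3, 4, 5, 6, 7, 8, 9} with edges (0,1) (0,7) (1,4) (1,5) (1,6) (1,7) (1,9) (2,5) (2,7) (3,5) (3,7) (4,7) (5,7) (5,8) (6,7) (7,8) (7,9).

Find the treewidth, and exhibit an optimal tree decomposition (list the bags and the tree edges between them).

Treewidth 2.
Bags: B1 = {1, 5, 7}  B2 = {3, 5, 7}  B3 = {5, 7, 8}  B4 = {1, 4, 7}  B5 = {0, 1, 7}  B6 = {1, 7, 9}  B7 = {1, 6, 7}  B8 = {2, 5, 7}
Tree: B1–B2, B1–B3, B1–B4, B1–B5, B4–B6, B6–B7, B1–B8

Every bag has size at most 3, so the width is 3 − 1 = 2 and tw(G) ≤ 2. For the lower bound, the 3 vertices {5, 7, 8} are pairwise adjacent, and any tree decomposition puts a clique entirely inside one bag — forcing width ≥ 2. The upper and lower bounds meet at 2, so that is the treewidth.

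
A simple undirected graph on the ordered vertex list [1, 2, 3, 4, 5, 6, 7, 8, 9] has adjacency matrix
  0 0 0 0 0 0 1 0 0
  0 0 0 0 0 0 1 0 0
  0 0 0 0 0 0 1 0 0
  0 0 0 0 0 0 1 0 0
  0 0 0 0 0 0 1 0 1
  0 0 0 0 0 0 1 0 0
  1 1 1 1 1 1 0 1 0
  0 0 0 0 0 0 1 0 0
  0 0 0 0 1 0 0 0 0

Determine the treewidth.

A width-1 tree decomposition is:
Bags: B1 = {5, 7}  B2 = {2, 7}  B3 = {3, 7}  B4 = {1, 7}  B5 = {5, 9}  B6 = {7, 8}  B7 = {6, 7}  B8 = {4, 7}
Tree: B1–B2, B1–B3, B2–B4, B1–B5, B4–B6, B2–B7, B1–B8
Every bag has size at most 2, so the width is 2 − 1 = 1 and tw(G) ≤ 1. G has an edge, so its treewidth is at least 1. Therefore the treewidth is 1.

1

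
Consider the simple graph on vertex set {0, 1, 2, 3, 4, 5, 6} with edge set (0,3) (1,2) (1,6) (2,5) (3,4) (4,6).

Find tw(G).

A width-1 tree decomposition is:
Bags: B1 = {2, 5}  B2 = {1, 2}  B3 = {1, 6}  B4 = {4, 6}  B5 = {3, 4}  B6 = {0, 3}
Tree: B1–B2, B2–B3, B3–B4, B4–B5, B5–B6
The largest bag has 2 vertices, giving width 1; this decomposition certifies tw(G) ≤ 1. Since G has at least one edge (e.g. 5–2), it is not an edgeless graph, so tw(G) ≥ 1. Therefore the treewidth is 1.

1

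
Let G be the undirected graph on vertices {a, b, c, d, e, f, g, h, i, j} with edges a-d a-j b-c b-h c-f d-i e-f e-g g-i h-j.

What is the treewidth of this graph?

A width-2 tree decomposition is:
Bags: B1 = {d, g, i}  B2 = {d, e, g}  B3 = {d, e, f}  B4 = {c, d, f}  B5 = {b, c, d}  B6 = {b, d, h}  B7 = {d, h, j}  B8 = {a, d, j}
Tree: B1–B2, B2–B3, B3–B4, B4–B5, B5–B6, B6–B7, B7–B8
Every bag has size at most 3, so the width is 3 − 1 = 2 and tw(G) ≤ 2. Since d–i–g–e–f–c–b–h–j–a–d is a cycle in G, G is not acyclic. Forests are exactly the graphs of treewidth ≤ 1, so tw(G) ≥ 2. Therefore the treewidth is 2.

2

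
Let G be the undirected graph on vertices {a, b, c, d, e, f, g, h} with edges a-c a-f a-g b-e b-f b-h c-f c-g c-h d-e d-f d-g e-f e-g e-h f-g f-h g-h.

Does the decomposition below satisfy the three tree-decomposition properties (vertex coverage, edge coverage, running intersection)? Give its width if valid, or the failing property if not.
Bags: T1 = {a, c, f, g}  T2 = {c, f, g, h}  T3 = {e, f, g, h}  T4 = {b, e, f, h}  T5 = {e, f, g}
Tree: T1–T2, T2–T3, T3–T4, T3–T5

A tree decomposition must satisfy three properties: every vertex lies in some bag; for every edge, both endpoints lie together in some bag; and for every vertex, the bags containing it form a connected subtree. Here vertex d appears in no bag, so the decomposition is invalid.

No — vertex d appears in no bag.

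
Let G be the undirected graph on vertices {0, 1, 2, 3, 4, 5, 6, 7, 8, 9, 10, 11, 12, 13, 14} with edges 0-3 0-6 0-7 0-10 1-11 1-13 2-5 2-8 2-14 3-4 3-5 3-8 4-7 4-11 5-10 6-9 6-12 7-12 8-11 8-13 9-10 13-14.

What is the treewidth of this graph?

A width-3 tree decomposition is:
Bags: B1 = {6, 7, 9, 12}  B2 = {0, 6, 7, 9}  B3 = {0, 7, 9, 10}  B4 = {0, 4, 7, 10}  B5 = {0, 3, 4, 10}  B6 = {3, 4, 5, 10}  B7 = {3, 4, 5, 11}  B8 = {3, 5, 8, 11}  B9 = {2, 5, 8, 11}  B10 = {1, 2, 8, 11}  B11 = {1, 2, 8, 13}  B12 = {1, 2, 13, 14}
Tree: B1–B2, B2–B3, B3–B4, B4–B5, B5–B6, B6–B7, B7–B8, B8–B9, B9–B10, B10–B11, B11–B12
The largest bag has 4 vertices, giving width 3; this decomposition certifies tw(G) ≤ 3. For the lower bound: the 4 vertex sets {6,9,12}, {7}, {0}, {3,4,5,10} are disjoint, each induces a connected subgraph, and every pair is joined by at least one edge of G. Contracting each set to a single vertex therefore yields K_{4} as a minor, and since treewidth is minor-monotone, tw(G) ≥ tw(K_{4}) = 3. Hence tw(G) = 3 exactly.

3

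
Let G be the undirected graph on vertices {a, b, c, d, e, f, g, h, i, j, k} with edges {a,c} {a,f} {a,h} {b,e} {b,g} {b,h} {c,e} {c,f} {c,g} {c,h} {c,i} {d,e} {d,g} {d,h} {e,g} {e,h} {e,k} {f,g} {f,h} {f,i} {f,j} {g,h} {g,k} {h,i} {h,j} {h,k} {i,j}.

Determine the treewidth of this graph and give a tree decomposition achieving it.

Every bag has size at most 4, so the width is 4 − 1 = 3 and tw(G) ≤ 3. On the other hand G contains the 4-clique {d, e, g, h}. A clique must lie in a single bag of any decomposition, so no decomposition can have width below 3. Hence tw(G) = 3 exactly.

Treewidth 3.
One such decomposition:
Bags: B1 = {c, f, g, h}  B2 = {c, e, g, h}  B3 = {b, e, g, h}  B4 = {a, c, f, h}  B5 = {c, f, h, i}  B6 = {f, h, i, j}  B7 = {d, e, g, h}  B8 = {e, g, h, k}
Tree: B1–B2, B2–B3, B1–B4, B1–B5, B5–B6, B2–B7, B3–B8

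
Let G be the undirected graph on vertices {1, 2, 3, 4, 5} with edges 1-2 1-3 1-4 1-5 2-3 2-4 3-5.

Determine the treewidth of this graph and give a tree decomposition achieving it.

Every bag has size at most 3, so the width is 3 − 1 = 2 and tw(G) ≤ 2. On the other hand G contains the 3-clique {1, 2, 3}. A clique must lie in a single bag of any decomposition, so no decomposition can have width below 2. Therefore the treewidth is 2.

Treewidth 2.
One such decomposition:
Bags: B1 = {1, 2, 4}  B2 = {1, 2, 3}  B3 = {1, 3, 5}
Tree: B1–B2, B2–B3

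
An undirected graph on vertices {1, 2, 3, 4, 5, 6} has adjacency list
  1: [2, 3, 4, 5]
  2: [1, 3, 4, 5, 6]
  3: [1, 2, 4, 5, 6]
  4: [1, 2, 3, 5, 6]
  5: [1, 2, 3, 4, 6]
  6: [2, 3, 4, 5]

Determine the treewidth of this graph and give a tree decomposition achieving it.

Treewidth 4.
One such decomposition:
Bags: B1 = {2, 3, 4, 5, 6}  B2 = {1, 2, 3, 4, 5}
Tree: B1–B2

Every bag has size at most 5, so the width is 5 − 1 = 4 and tw(G) ≤ 4. On the other hand G contains the 5-clique {1, 2, 3, 4, 5}. A clique must lie in a single bag of any decomposition, so no decomposition can have width below 4. The upper and lower bounds meet at 4, so that is the treewidth.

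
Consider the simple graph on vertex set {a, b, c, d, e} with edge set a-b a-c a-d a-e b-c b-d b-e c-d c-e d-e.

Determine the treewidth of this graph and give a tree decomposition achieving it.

With just one bag of size 5, the width is 5 − 1 = 4, so tw(G) ≤ 4. On the other hand G contains the 5-clique {a, b, c, d, e}. A clique must lie in a single bag of any decomposition, so no decomposition can have width below 4. Combining the bounds, tw(G) = 4.

Treewidth 4.
One such decomposition:
Bags: B1 = {a, b, c, d, e}
Tree: (single bag)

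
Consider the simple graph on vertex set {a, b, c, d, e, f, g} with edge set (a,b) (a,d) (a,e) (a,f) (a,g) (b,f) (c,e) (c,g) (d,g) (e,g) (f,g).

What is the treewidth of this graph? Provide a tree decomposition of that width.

Treewidth 2.
Bags: B1 = {c, e, g}  B2 = {a, e, g}  B3 = {a, f, g}  B4 = {a, d, g}  B5 = {a, b, f}
Tree: B1–B2, B2–B3, B3–B4, B3–B5

Every bag has size at most 3, so the width is 3 − 1 = 2 and tw(G) ≤ 2. Conversely, {c, e, g} is a clique of size 3, and the vertices of any clique must share a bag in every tree decomposition; so some bag has ≥ 3 vertices and tw(G) ≥ 2. The upper and lower bounds meet at 2, so that is the treewidth.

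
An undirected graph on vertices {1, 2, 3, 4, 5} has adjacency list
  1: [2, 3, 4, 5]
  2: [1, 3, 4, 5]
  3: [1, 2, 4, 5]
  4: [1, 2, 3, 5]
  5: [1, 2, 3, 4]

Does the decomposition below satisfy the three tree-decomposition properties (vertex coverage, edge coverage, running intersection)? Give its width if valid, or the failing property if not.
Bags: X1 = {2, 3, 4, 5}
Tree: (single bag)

No — vertex 1 appears in no bag.

A tree decomposition must satisfy three properties: every vertex lies in some bag; for every edge, both endpoints lie together in some bag; and for every vertex, the bags containing it form a connected subtree. Here vertex 1 appears in no bag, so the decomposition is invalid.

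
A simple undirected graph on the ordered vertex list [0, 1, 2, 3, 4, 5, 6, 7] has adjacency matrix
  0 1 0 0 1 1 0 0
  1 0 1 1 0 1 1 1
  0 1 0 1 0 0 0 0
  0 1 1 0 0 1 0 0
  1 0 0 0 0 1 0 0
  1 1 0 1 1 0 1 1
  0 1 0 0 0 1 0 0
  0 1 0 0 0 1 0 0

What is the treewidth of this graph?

A width-2 tree decomposition is:
Bags: B1 = {1, 5, 7}  B2 = {1, 5, 6}  B3 = {0, 1, 5}  B4 = {1, 3, 5}  B5 = {0, 4, 5}  B6 = {1, 2, 3}
Tree: B1–B2, B1–B3, B2–B4, B3–B5, B4–B6
Each bag holds 3 vertices, so the decomposition has width 2, which upper-bounds the treewidth. Conversely, {1, 2, 3} is a clique of size 3, and the vertices of any clique must share a bag in every tree decomposition; so some bag has ≥ 3 vertices and tw(G) ≥ 2. Therefore the treewidth is 2.

2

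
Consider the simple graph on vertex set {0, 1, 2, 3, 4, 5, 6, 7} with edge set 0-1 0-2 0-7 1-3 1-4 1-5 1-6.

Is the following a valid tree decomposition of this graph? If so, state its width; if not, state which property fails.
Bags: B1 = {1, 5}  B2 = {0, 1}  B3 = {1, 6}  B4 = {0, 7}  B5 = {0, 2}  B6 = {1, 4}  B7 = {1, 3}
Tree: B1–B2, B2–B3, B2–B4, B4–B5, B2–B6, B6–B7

Yes; width 1.

Checking the three conditions: (i) the bags cover all of {0, 1, 2, 3, 4, 5, 6, 7}; (ii) for each edge, some bag contains both endpoints; (iii) the bags containing any fixed vertex form a subtree. All hold, so the decomposition is valid with width 2 − 1 = 1.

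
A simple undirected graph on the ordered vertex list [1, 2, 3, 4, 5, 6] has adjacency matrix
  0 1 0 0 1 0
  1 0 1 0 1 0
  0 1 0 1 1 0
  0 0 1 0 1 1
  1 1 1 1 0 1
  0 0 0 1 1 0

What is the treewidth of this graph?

2

A width-2 tree decomposition is:
Bags: B1 = {2, 3, 5}  B2 = {1, 2, 5}  B3 = {3, 4, 5}  B4 = {4, 5, 6}
Tree: B1–B2, B1–B3, B3–B4
Every bag has size at most 3, so the width is 3 − 1 = 2 and tw(G) ≤ 2. Conversely, {1, 2, 5} is a clique of size 3, and the vertices of any clique must share a bag in every tree decomposition; so some bag has ≥ 3 vertices and tw(G) ≥ 2. Therefore the treewidth is 2.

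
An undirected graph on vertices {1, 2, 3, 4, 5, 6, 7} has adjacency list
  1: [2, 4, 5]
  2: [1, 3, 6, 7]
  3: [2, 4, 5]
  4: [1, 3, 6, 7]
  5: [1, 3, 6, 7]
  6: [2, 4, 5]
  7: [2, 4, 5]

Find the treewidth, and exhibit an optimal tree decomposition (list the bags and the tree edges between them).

Every bag has size at most 4, so the width is 4 − 1 = 3 and tw(G) ≤ 3. For the lower bound: the 4 vertex sets {1,4}, {2,3}, {5}, {6} are disjoint, each induces a connected subgraph, and every pair is joined by at least one edge of G. Contracting each set to a single vertex therefore yields K_{4} as a minor, and since treewidth is minor-monotone, tw(G) ≥ tw(K_{4}) = 3. Combining the bounds, tw(G) = 3.

Treewidth 3.
Bags: B1 = {1, 2, 4, 5}  B2 = {2, 3, 4, 5}  B3 = {2, 4, 5, 6}  B4 = {2, 4, 5, 7}
Tree: B1–B2, B2–B3, B3–B4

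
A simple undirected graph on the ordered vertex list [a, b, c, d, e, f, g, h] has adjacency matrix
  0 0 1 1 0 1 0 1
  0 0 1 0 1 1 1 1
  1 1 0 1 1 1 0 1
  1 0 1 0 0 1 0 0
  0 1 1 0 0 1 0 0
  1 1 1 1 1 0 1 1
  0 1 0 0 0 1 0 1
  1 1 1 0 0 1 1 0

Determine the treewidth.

A width-3 tree decomposition is:
Bags: B1 = {b, f, g, h}  B2 = {b, c, f, h}  B3 = {b, c, e, f}  B4 = {a, c, f, h}  B5 = {a, c, d, f}
Tree: B1–B2, B2–B3, B2–B4, B4–B5
The largest bag has 4 vertices, giving width 3; this decomposition certifies tw(G) ≤ 3. Conversely, {b, f, g, h} is a clique of size 4, and the vertices of any clique must share a bag in every tree decomposition; so some bag has ≥ 4 vertices and tw(G) ≥ 3. Combining the bounds, tw(G) = 3.

3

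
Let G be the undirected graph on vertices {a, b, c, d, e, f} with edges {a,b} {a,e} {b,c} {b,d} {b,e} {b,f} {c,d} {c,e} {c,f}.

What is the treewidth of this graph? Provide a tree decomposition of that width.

Treewidth 2.
One optimal decomposition is:
Bags: B1 = {b, c, e}  B2 = {b, c, d}  B3 = {b, c, f}  B4 = {a, b, e}
Tree: B1–B2, B2–B3, B1–B4

The largest bag has 3 vertices, giving width 2; this decomposition certifies tw(G) ≤ 2. For the lower bound, the 3 vertices {b, c, d} are pairwise adjacent, and any tree decomposition puts a clique entirely inside one bag — forcing width ≥ 2. Hence tw(G) = 2 exactly.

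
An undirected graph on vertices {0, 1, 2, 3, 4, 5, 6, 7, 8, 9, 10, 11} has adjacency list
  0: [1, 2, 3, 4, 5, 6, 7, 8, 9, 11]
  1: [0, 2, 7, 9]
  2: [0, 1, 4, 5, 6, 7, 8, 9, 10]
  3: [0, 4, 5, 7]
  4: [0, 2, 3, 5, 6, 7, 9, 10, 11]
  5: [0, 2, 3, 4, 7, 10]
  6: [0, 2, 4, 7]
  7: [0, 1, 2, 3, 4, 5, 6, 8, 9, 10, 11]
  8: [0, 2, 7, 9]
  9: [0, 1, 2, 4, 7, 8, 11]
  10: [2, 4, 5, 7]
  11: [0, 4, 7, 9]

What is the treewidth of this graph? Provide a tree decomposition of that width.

Treewidth 4.
Bags: B1 = {0, 2, 4, 7, 9}  B2 = {0, 2, 4, 5, 7}  B3 = {0, 2, 7, 8, 9}  B4 = {0, 2, 4, 6, 7}  B5 = {0, 3, 4, 5, 7}  B6 = {0, 4, 7, 9, 11}  B7 = {2, 4, 5, 7, 10}  B8 = {0, 1, 2, 7, 9}
Tree: B1–B2, B1–B3, B1–B4, B2–B5, B1–B6, B2–B7, B3–B8

Every bag has size at most 5, so the width is 5 − 1 = 4 and tw(G) ≤ 4. Conversely, {0, 4, 7, 9, 11} is a clique of size 5, and the vertices of any clique must share a bag in every tree decomposition; so some bag has ≥ 5 vertices and tw(G) ≥ 4. Hence tw(G) = 4 exactly.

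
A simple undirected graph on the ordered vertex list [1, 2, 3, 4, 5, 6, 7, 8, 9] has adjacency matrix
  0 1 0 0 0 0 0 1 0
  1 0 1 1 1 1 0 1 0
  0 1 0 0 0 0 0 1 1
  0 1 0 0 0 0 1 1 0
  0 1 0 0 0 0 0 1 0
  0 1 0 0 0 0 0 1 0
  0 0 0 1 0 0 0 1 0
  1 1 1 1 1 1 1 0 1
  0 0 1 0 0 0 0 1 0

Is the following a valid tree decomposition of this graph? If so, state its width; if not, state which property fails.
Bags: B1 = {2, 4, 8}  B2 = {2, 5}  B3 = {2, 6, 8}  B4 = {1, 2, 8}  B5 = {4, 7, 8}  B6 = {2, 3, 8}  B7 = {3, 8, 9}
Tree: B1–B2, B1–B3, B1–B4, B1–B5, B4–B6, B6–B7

A tree decomposition must satisfy three properties: every vertex lies in some bag; for every edge, both endpoints lie together in some bag; and for every vertex, the bags containing it form a connected subtree. Here edge (8,5) lies in no bag, so the decomposition is invalid.

No — edge (8,5) lies in no bag.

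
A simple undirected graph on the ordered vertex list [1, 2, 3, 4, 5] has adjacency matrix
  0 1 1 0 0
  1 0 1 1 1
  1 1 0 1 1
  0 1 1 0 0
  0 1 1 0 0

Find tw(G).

2

A width-2 tree decomposition is:
Bags: B1 = {2, 3, 4}  B2 = {2, 3, 5}  B3 = {1, 2, 3}
Tree: B1–B2, B2–B3
The largest bag has 3 vertices, giving width 2; this decomposition certifies tw(G) ≤ 2. For the lower bound, the 3 vertices {1, 2, 3} are pairwise adjacent, and any tree decomposition puts a clique entirely inside one bag — forcing width ≥ 2. Hence tw(G) = 2 exactly.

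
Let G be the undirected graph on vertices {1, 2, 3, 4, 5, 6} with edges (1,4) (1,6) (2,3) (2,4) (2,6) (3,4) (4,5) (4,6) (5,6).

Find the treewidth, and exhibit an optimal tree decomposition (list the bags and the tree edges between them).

Every bag has size at most 3, so the width is 3 − 1 = 2 and tw(G) ≤ 2. On the other hand G contains the 3-clique {2, 3, 4}. A clique must lie in a single bag of any decomposition, so no decomposition can have width below 2. The upper and lower bounds meet at 2, so that is the treewidth.

Treewidth 2.
One such decomposition:
Bags: B1 = {4, 5, 6}  B2 = {2, 4, 6}  B3 = {2, 3, 4}  B4 = {1, 4, 6}
Tree: B1–B2, B2–B3, B1–B4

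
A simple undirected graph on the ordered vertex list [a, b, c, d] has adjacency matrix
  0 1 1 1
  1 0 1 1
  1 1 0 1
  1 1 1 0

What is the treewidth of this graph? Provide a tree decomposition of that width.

A single bag containing all 4 vertices is trivially a valid decomposition of width 3. Conversely, {a, b, c, d} is a clique of size 4, and the vertices of any clique must share a bag in every tree decomposition; so some bag has ≥ 4 vertices and tw(G) ≥ 3. Combining the bounds, tw(G) = 3.

Treewidth 3.
One such decomposition:
Bags: B1 = {a, b, c, d}
Tree: (single bag)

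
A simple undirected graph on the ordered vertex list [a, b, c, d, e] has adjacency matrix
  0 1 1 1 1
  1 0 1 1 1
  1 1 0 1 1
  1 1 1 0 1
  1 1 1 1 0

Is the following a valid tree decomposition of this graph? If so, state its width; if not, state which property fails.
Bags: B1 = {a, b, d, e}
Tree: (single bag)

No — vertex c appears in no bag.

A tree decomposition must satisfy three properties: every vertex lies in some bag; for every edge, both endpoints lie together in some bag; and for every vertex, the bags containing it form a connected subtree. Here vertex c appears in no bag, so the decomposition is invalid.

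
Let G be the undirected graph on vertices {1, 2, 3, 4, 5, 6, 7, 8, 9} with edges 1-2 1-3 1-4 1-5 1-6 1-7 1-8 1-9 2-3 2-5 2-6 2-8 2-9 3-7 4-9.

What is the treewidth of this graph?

2

A width-2 tree decomposition is:
Bags: B1 = {1, 2, 9}  B2 = {1, 4, 9}  B3 = {1, 2, 3}  B4 = {1, 2, 5}  B5 = {1, 2, 8}  B6 = {1, 2, 6}  B7 = {1, 3, 7}
Tree: B1–B2, B1–B3, B3–B4, B3–B5, B5–B6, B3–B7
The largest bag has 3 vertices, giving width 2; this decomposition certifies tw(G) ≤ 2. On the other hand G contains the 3-clique {1, 2, 3}. A clique must lie in a single bag of any decomposition, so no decomposition can have width below 2. The upper and lower bounds meet at 2, so that is the treewidth.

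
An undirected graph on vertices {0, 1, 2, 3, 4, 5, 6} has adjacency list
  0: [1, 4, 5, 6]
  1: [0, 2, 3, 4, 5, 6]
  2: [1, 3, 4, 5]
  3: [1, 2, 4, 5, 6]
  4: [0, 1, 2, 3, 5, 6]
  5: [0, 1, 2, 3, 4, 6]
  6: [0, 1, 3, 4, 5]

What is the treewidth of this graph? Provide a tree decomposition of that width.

The largest bag has 5 vertices, giving width 4; this decomposition certifies tw(G) ≤ 4. For the lower bound, the 5 vertices {0, 1, 4, 5, 6} are pairwise adjacent, and any tree decomposition puts a clique entirely inside one bag — forcing width ≥ 4. The upper and lower bounds meet at 4, so that is the treewidth.

Treewidth 4.
One optimal decomposition is:
Bags: B1 = {1, 3, 4, 5, 6}  B2 = {0, 1, 4, 5, 6}  B3 = {1, 2, 3, 4, 5}
Tree: B1–B2, B1–B3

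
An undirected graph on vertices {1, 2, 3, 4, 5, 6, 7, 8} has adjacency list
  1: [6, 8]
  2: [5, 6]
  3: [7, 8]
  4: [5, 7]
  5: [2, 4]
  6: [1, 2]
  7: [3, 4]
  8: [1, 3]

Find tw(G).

2

A width-2 tree decomposition is:
Bags: B1 = {4, 5, 7}  B2 = {2, 5, 7}  B3 = {2, 6, 7}  B4 = {1, 6, 7}  B5 = {1, 7, 8}  B6 = {3, 7, 8}
Tree: B1–B2, B2–B3, B3–B4, B4–B5, B5–B6
Every bag has size at most 3, so the width is 3 − 1 = 2 and tw(G) ≤ 2. For the lower bound, G contains the cycle 7–4–5–2–6–1–8–3–7, so G is not a forest; only forests have treewidth ≤ 1, hence tw(G) ≥ 2. Hence tw(G) = 2 exactly.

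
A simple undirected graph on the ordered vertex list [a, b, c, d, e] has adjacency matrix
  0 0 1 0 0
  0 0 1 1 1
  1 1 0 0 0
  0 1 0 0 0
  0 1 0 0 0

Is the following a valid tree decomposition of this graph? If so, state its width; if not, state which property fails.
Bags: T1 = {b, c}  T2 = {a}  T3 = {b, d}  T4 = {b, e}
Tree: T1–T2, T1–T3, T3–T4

No — edge (c,a) lies in no bag.

A tree decomposition must satisfy three properties: every vertex lies in some bag; for every edge, both endpoints lie together in some bag; and for every vertex, the bags containing it form a connected subtree. Here edge (c,a) lies in no bag, so the decomposition is invalid.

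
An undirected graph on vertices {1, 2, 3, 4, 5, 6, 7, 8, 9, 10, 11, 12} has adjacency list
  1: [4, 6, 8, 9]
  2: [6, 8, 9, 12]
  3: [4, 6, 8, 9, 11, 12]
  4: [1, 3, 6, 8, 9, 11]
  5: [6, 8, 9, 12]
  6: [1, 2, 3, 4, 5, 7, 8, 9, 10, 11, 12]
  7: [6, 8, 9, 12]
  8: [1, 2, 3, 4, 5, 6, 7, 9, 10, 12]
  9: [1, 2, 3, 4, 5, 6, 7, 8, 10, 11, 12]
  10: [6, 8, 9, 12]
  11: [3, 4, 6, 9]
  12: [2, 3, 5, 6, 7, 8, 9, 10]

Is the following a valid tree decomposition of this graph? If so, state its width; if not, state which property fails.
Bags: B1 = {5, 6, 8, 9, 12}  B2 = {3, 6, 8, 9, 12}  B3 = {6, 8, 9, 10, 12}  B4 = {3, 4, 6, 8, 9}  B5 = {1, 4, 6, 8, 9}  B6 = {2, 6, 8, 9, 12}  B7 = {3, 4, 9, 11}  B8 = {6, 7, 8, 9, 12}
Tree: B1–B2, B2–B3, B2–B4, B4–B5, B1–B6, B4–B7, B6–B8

A tree decomposition must satisfy three properties: every vertex lies in some bag; for every edge, both endpoints lie together in some bag; and for every vertex, the bags containing it form a connected subtree. Here edge (6,11) lies in no bag, so the decomposition is invalid.

No — edge (6,11) lies in no bag.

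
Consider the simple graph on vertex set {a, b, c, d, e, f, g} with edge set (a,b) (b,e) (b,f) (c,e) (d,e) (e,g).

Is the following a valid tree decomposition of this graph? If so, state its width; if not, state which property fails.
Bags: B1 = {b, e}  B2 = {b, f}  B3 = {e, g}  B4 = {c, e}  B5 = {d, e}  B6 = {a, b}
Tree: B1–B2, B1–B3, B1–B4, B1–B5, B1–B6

Yes; width 1.

Every vertex of G appears in some bag (union = {a, b, c, d, e, f, g}); every edge is covered by a bag; and for each vertex v the set of bags containing v is connected in the bag tree. The decomposition is therefore valid. The largest bag has 2 vertices, so the width is 1.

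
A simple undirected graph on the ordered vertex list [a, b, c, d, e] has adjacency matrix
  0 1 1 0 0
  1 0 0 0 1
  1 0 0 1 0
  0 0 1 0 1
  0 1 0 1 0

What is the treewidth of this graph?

2

A width-2 tree decomposition is:
Bags: B1 = {c, d, e}  B2 = {a, c, e}  B3 = {a, b, e}
Tree: B1–B2, B2–B3
Each bag holds 3 vertices, so the decomposition has width 2, which upper-bounds the treewidth. The edges e–d–c–a–b–e form a cycle, so G is not a tree and its treewidth is at least 2. Therefore the treewidth is 2.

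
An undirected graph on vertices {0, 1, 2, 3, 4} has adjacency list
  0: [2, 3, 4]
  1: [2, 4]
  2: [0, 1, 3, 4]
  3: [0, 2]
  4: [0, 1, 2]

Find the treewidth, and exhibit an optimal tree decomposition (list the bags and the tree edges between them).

The largest bag has 3 vertices, giving width 2; this decomposition certifies tw(G) ≤ 2. For the lower bound, the 3 vertices {0, 2, 3} are pairwise adjacent, and any tree decomposition puts a clique entirely inside one bag — forcing width ≥ 2. Therefore the treewidth is 2.

Treewidth 2.
Bags: B1 = {0, 2, 4}  B2 = {0, 2, 3}  B3 = {1, 2, 4}
Tree: B1–B2, B1–B3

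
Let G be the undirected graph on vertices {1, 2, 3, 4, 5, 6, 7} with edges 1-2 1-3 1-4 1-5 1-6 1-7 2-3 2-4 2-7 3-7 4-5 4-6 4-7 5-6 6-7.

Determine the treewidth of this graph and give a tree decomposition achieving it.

Every bag has size at most 4, so the width is 4 − 1 = 3 and tw(G) ≤ 3. For the lower bound, the 4 vertices {1, 2, 3, 7} are pairwise adjacent, and any tree decomposition puts a clique entirely inside one bag — forcing width ≥ 3. Therefore the treewidth is 3.

Treewidth 3.
One optimal decomposition is:
Bags: B1 = {1, 2, 3, 7}  B2 = {1, 2, 4, 7}  B3 = {1, 4, 6, 7}  B4 = {1, 4, 5, 6}
Tree: B1–B2, B2–B3, B3–B4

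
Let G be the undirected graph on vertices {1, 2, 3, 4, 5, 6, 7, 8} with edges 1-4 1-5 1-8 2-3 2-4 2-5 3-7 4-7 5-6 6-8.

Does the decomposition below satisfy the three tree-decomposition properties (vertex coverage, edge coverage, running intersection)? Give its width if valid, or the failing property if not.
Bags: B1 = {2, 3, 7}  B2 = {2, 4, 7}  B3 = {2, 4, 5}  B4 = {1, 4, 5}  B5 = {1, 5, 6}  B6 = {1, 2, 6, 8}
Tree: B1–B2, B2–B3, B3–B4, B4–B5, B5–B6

A tree decomposition must satisfy three properties: every vertex lies in some bag; for every edge, both endpoints lie together in some bag; and for every vertex, the bags containing it form a connected subtree. Here bags containing vertex 2 are not connected in the tree, so the decomposition is invalid.

No — bags containing vertex 2 are not connected in the tree.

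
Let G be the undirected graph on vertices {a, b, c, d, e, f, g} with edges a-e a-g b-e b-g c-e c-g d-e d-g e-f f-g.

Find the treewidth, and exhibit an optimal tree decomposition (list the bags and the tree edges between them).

Treewidth 2.
One optimal decomposition is:
Bags: B1 = {c, e, g}  B2 = {a, e, g}  B3 = {b, e, g}  B4 = {d, e, g}  B5 = {e, f, g}
Tree: B1–B2, B2–B3, B3–B4, B4–B5

The largest bag has 3 vertices, giving width 2; this decomposition certifies tw(G) ≤ 2. Since e–c–g–a–e is a cycle in G, G is not acyclic. Forests are exactly the graphs of treewidth ≤ 1, so tw(G) ≥ 2. Combining the bounds, tw(G) = 2.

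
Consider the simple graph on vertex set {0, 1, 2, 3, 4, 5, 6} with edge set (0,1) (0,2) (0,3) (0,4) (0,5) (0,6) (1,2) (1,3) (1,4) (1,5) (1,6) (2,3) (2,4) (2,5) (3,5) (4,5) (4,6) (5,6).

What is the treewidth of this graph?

4

A width-4 tree decomposition is:
Bags: B1 = {0, 1, 4, 5, 6}  B2 = {0, 1, 2, 4, 5}  B3 = {0, 1, 2, 3, 5}
Tree: B1–B2, B2–B3
Every bag has size at most 5, so the width is 5 − 1 = 4 and tw(G) ≤ 4. On the other hand G contains the 5-clique {0, 1, 2, 3, 5}. A clique must lie in a single bag of any decomposition, so no decomposition can have width below 4. Therefore the treewidth is 4.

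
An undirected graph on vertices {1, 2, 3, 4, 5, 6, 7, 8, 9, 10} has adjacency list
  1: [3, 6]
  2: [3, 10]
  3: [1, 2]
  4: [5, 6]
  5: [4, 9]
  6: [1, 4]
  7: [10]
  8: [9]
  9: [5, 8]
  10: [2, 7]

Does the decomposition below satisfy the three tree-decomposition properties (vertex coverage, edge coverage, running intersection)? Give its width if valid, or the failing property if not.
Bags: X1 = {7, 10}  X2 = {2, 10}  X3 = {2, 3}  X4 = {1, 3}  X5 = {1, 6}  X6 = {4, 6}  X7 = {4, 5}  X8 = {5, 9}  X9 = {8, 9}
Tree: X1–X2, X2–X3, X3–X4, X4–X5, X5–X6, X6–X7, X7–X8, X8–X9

Every vertex of G appears in some bag (union = {1, 2, 3, 4, 5, 6, 7, 8, 9, 10}); every edge is covered by a bag; and for each vertex v the set of bags containing v is connected in the bag tree. The decomposition is therefore valid. The largest bag has 2 vertices, so the width is 1.

Yes; width 1.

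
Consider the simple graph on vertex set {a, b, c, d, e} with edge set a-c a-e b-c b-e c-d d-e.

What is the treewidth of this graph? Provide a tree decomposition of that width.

Each bag holds 3 vertices, so the decomposition has width 2, which upper-bounds the treewidth. For the lower bound, G contains the cycle b–e–d–c–b, so G is not a forest; only forests have treewidth ≤ 1, hence tw(G) ≥ 2. Combining the bounds, tw(G) = 2.

Treewidth 2.
Bags: B1 = {b, c, e}  B2 = {c, d, e}  B3 = {a, c, e}
Tree: B1–B2, B2–B3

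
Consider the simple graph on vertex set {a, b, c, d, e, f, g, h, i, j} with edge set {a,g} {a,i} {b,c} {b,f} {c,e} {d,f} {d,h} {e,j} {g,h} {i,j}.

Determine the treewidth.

A width-2 tree decomposition is:
Bags: B1 = {b, c, e}  B2 = {b, e, j}  B3 = {b, i, j}  B4 = {a, b, i}  B5 = {a, b, g}  B6 = {b, g, h}  B7 = {b, d, h}  B8 = {b, d, f}
Tree: B1–B2, B2–B3, B3–B4, B4–B5, B5–B6, B6–B7, B7–B8
The largest bag has 3 vertices, giving width 2; this decomposition certifies tw(G) ≤ 2. For the lower bound, G contains the cycle b–c–e–j–i–a–g–h–d–f–b, so G is not a forest; only forests have treewidth ≤ 1, hence tw(G) ≥ 2. The upper and lower bounds meet at 2, so that is the treewidth.

2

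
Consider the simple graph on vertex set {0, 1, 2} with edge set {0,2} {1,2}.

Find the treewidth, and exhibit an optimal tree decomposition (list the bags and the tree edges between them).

Treewidth 1.
Bags: B1 = {0, 2}  B2 = {1, 2}
Tree: B1–B2

Each bag holds 2 vertices, so the decomposition has width 1, which upper-bounds the treewidth. G has an edge, so its treewidth is at least 1. The upper and lower bounds meet at 1, so that is the treewidth.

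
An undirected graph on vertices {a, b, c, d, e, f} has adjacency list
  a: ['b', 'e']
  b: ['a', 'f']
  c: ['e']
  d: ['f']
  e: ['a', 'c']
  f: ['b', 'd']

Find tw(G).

A width-1 tree decomposition is:
Bags: B1 = {d, f}  B2 = {b, f}  B3 = {a, b}  B4 = {a, e}  B5 = {c, e}
Tree: B1–B2, B2–B3, B3–B4, B4–B5
The largest bag has 2 vertices, giving width 1; this decomposition certifies tw(G) ≤ 1. Since G has at least one edge (e.g. d–f), it is not an edgeless graph, so tw(G) ≥ 1. Hence tw(G) = 1 exactly.

1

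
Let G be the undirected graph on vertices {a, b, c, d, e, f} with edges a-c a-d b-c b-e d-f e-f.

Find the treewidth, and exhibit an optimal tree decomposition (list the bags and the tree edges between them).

Each bag holds 3 vertices, so the decomposition has width 2, which upper-bounds the treewidth. The edges c–a–d–f–e–b–c form a cycle, so G is not a tree and its treewidth is at least 2. Hence tw(G) = 2 exactly.

Treewidth 2.
Bags: B1 = {a, c, d}  B2 = {c, d, f}  B3 = {c, e, f}  B4 = {b, c, e}
Tree: B1–B2, B2–B3, B3–B4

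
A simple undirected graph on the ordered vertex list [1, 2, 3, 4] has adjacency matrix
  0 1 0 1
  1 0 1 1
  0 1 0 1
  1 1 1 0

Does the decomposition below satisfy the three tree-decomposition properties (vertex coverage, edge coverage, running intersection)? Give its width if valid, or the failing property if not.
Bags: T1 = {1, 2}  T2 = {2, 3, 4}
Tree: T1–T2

A tree decomposition must satisfy three properties: every vertex lies in some bag; for every edge, both endpoints lie together in some bag; and for every vertex, the bags containing it form a connected subtree. Here edge (4,1) lies in no bag, so the decomposition is invalid.

No — edge (4,1) lies in no bag.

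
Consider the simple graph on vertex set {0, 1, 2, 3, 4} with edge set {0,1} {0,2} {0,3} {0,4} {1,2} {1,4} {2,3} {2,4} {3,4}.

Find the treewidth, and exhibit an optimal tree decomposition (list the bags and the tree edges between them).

The largest bag has 4 vertices, giving width 3; this decomposition certifies tw(G) ≤ 3. For the lower bound, the 4 vertices {0, 1, 2, 4} are pairwise adjacent, and any tree decomposition puts a clique entirely inside one bag — forcing width ≥ 3. Therefore the treewidth is 3.

Treewidth 3.
Bags: B1 = {0, 2, 3, 4}  B2 = {0, 1, 2, 4}
Tree: B1–B2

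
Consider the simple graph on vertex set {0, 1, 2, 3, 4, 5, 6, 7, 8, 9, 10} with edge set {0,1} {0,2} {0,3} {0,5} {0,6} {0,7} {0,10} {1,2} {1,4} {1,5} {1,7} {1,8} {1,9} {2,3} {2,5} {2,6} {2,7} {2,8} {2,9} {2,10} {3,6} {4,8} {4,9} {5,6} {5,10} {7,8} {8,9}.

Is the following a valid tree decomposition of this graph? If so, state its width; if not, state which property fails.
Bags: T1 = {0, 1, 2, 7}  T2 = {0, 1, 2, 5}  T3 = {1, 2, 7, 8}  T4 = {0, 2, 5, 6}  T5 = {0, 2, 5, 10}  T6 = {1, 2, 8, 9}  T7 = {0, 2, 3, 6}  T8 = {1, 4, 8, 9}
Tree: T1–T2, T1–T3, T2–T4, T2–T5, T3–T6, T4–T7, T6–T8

Yes; width 3.

Every vertex of G appears in some bag (union = {0, 1, 2, 3, 4, 5, 6, 7, 8, 9, 10}); every edge is covered by a bag; and for each vertex v the set of bags containing v is connected in the bag tree. The decomposition is therefore valid. The largest bag has 4 vertices, so the width is 3.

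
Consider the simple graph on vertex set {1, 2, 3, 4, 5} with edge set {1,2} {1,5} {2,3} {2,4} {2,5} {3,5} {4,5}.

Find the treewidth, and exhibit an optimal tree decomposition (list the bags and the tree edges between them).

Treewidth 2.
Bags: B1 = {2, 4, 5}  B2 = {1, 2, 5}  B3 = {2, 3, 5}
Tree: B1–B2, B1–B3

The largest bag has 3 vertices, giving width 2; this decomposition certifies tw(G) ≤ 2. Conversely, {1, 2, 5} is a clique of size 3, and the vertices of any clique must share a bag in every tree decomposition; so some bag has ≥ 3 vertices and tw(G) ≥ 2. Hence tw(G) = 2 exactly.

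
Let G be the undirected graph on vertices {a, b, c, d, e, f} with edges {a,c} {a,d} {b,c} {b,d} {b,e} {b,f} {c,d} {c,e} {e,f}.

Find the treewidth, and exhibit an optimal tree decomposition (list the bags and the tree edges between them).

Every bag has size at most 3, so the width is 3 − 1 = 2 and tw(G) ≤ 2. On the other hand G contains the 3-clique {a, c, d}. A clique must lie in a single bag of any decomposition, so no decomposition can have width below 2. Therefore the treewidth is 2.

Treewidth 2.
One optimal decomposition is:
Bags: B1 = {b, e, f}  B2 = {b, c, e}  B3 = {b, c, d}  B4 = {a, c, d}
Tree: B1–B2, B2–B3, B3–B4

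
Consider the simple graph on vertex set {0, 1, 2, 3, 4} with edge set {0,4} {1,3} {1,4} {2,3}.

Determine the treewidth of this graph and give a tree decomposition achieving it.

Every bag has size at most 2, so the width is 2 − 1 = 1 and tw(G) ≤ 1. G has an edge, so its treewidth is at least 1. Therefore the treewidth is 1.

Treewidth 1.
One such decomposition:
Bags: B1 = {0, 4}  B2 = {1, 4}  B3 = {1, 3}  B4 = {2, 3}
Tree: B1–B2, B2–B3, B3–B4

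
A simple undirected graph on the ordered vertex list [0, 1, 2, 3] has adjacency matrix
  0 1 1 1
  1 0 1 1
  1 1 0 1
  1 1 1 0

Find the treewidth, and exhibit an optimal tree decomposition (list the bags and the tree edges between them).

A single bag containing all 4 vertices is trivially a valid decomposition of width 3. Conversely, {0, 1, 2, 3} is a clique of size 4, and the vertices of any clique must share a bag in every tree decomposition; so some bag has ≥ 4 vertices and tw(G) ≥ 3. Therefore the treewidth is 3.

Treewidth 3.
One optimal decomposition is:
Bags: B1 = {0, 1, 2, 3}
Tree: (single bag)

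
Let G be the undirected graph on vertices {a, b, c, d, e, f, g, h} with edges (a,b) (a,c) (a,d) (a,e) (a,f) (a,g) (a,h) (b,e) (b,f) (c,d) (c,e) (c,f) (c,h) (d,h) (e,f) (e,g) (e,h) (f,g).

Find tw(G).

A width-3 tree decomposition is:
Bags: B1 = {a, c, e, h}  B2 = {a, c, e, f}  B3 = {a, b, e, f}  B4 = {a, c, d, h}  B5 = {a, e, f, g}
Tree: B1–B2, B2–B3, B1–B4, B2–B5
Every bag has size at most 4, so the width is 4 − 1 = 3 and tw(G) ≤ 3. Conversely, {a, c, d, h} is a clique of size 4, and the vertices of any clique must share a bag in every tree decomposition; so some bag has ≥ 4 vertices and tw(G) ≥ 3. Combining the bounds, tw(G) = 3.

3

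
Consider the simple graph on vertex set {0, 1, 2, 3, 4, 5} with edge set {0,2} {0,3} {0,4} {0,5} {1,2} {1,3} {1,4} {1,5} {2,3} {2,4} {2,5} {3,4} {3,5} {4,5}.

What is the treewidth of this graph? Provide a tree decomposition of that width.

Each bag holds 5 vertices, so the decomposition has width 4, which upper-bounds the treewidth. Conversely, {0, 2, 3, 4, 5} is a clique of size 5, and the vertices of any clique must share a bag in every tree decomposition; so some bag has ≥ 5 vertices and tw(G) ≥ 4. Hence tw(G) = 4 exactly.

Treewidth 4.
Bags: B1 = {1, 2, 3, 4, 5}  B2 = {0, 2, 3, 4, 5}
Tree: B1–B2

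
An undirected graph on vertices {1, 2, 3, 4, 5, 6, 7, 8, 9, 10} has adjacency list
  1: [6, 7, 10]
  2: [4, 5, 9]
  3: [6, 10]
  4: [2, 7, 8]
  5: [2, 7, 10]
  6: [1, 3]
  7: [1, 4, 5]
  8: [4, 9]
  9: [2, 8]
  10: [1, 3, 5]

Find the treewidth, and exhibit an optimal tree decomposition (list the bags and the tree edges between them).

Treewidth 2.
One such decomposition:
Bags: B1 = {1, 3, 6}  B2 = {1, 3, 10}  B3 = {1, 7, 10}  B4 = {5, 7, 10}  B5 = {4, 5, 7}  B6 = {2, 4, 5}  B7 = {2, 4, 8}  B8 = {2, 8, 9}
Tree: B1–B2, B2–B3, B3–B4, B4–B5, B5–B6, B6–B7, B7–B8

The largest bag has 3 vertices, giving width 2; this decomposition certifies tw(G) ≤ 2. The edges 6–3–10–1–6 form a cycle, so G is not a tree and its treewidth is at least 2. Therefore the treewidth is 2.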